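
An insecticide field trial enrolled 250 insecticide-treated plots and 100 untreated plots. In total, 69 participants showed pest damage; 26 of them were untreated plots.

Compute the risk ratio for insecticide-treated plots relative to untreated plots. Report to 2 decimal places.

0.66

insecticide-treated plots with the outcome: 69 − 26 = 43
insecticide-treated plots without the outcome: 250 − 43 = 207
untreated plots without the outcome: 100 − 26 = 74
risk, insecticide-treated plots = 43/250 = 0.1720
risk, untreated plots = 26/100 = 0.2600
RR = 0.1720 / 0.2600 = 0.66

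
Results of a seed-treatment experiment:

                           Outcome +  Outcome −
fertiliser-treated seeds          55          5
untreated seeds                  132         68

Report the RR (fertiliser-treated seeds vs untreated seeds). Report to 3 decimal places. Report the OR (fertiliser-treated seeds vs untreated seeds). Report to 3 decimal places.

RR = 1.389; OR = 5.667

risk, fertiliser-treated seeds = 55/60 = 0.9167
risk, untreated seeds = 132/200 = 0.6600
RR = 0.9167 / 0.6600 = 1.389
odds, fertiliser-treated seeds = 55/5 = 11.0000
odds, untreated seeds = 132/68 = 1.9412
OR = 11.0000 / 1.9412 = 5.667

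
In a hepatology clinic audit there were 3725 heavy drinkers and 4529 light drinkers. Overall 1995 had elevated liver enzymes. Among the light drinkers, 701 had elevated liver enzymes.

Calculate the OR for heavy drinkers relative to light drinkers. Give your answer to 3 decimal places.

2.907

heavy drinkers with the outcome: 1995 − 701 = 1294
heavy drinkers without the outcome: 3725 − 1294 = 2431
light drinkers without the outcome: 4529 − 701 = 3828
OR = (1294 × 3828) / (2431 × 701) = 4953432/1704131 ≈ 2.907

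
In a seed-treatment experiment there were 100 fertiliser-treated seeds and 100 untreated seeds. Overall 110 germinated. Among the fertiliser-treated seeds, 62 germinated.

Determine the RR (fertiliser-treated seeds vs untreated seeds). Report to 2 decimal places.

fertiliser-treated seeds without the outcome: 100 − 62 = 38
untreated seeds with the outcome: 110 − 62 = 48
untreated seeds without the outcome: 100 − 48 = 52
risk, fertiliser-treated seeds = 62/100 = 0.6200
risk, untreated seeds = 48/100 = 0.4800
RR = 0.6200 / 0.4800 = 1.29

RR: 1.29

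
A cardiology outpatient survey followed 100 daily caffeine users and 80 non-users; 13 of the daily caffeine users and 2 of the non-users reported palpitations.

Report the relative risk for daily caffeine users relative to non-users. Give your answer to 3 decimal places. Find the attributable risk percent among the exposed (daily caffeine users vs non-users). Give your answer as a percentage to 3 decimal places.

RR = 5.200; AR% = 80.769%

risk, daily caffeine users = 13/100 = 0.13000
risk, non-users = 2/80 = 0.02500
RR = 0.13000 / 0.02500 = 5.200
AR% = (0.13000 − 0.02500) / 0.13000 = 0.8077 → 80.769%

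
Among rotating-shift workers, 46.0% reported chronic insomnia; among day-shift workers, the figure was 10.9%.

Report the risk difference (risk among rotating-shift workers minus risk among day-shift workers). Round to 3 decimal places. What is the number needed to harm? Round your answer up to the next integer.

risk difference = 0.4600 − 0.1090 = 0.351
absolute risk difference = 0.351000
1 / 0.351000 = 2.849 → round up → 3

RD = 0.351; NNH = 3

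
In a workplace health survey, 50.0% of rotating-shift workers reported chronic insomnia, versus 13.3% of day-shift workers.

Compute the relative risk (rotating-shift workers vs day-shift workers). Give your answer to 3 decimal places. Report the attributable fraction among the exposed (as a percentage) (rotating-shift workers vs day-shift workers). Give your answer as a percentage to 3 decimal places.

RR = 3.759; AR% = 73.400%

RR = 0.5000 / 0.1330 = 3.759
AR% = (0.5000 − 0.1330) / 0.5000 = 0.7340 → 73.400%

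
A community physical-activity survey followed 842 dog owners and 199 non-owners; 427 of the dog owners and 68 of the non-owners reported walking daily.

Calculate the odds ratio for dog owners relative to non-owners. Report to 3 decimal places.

1.982

odds, dog owners = 427/415 = 1.0289
odds, non-owners = 68/131 = 0.5191
OR = 1.0289 / 0.5191 = 1.982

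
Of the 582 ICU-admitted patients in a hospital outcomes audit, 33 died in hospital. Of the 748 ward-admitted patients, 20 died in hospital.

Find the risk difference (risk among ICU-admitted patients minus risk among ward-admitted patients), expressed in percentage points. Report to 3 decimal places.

2.996

risk, ICU-admitted patients = 33/582 = 0.05670
risk, ward-admitted patients = 20/748 = 0.02674
risk difference = 0.05670 − 0.02674 = 0.02996 → 2.996 percentage points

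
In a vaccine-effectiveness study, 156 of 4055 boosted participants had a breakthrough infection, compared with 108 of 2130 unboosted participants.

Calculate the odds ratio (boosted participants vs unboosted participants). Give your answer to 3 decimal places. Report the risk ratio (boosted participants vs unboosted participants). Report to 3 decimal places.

OR = 0.749; RR = 0.759

OR = (156 × 2022) / (3899 × 108) = 315432/421092 ≈ 0.749
risk, boosted participants = 156/4055 = 0.03847
risk, unboosted participants = 108/2130 = 0.05070
RR = 0.03847 / 0.05070 = 0.759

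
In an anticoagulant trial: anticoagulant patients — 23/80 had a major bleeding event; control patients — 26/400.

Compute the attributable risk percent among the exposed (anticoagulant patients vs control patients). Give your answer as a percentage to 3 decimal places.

AR%: 77.391%

risk, anticoagulant patients = 23/80 = 0.2875
risk, control patients = 26/400 = 0.0650
AR% = (0.2875 − 0.0650) / 0.2875 = 0.7739 → 77.391%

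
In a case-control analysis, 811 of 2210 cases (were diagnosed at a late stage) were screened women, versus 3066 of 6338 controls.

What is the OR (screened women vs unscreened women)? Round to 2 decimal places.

odds, screened women = 811/3066 = 0.2645
odds, unscreened women = 1399/3272 = 0.4276
OR = 0.2645 / 0.4276 = 0.62

OR: 0.62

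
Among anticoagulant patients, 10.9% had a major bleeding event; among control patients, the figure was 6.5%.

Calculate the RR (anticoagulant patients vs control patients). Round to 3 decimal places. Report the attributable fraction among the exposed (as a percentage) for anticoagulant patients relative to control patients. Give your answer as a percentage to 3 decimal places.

RR = 1.677; AR% = 40.367%

RR = 0.1090 / 0.0650 = 1.677
AR% = (0.1090 − 0.0650) / 0.1090 = 0.4037 → 40.367%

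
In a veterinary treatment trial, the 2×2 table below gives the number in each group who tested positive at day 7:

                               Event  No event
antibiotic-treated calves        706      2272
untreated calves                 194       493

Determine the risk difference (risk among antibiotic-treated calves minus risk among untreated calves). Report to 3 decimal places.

risk, antibiotic-treated calves = 706/2978 = 0.2371
risk, untreated calves = 194/687 = 0.2824
risk difference = 0.2371 − 0.2824 = -0.045

RD ≈ -0.045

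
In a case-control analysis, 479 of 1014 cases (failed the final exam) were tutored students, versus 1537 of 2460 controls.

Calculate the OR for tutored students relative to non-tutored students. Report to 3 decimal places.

OR = (479 × 923) / (1537 × 535) = 442117/822295 ≈ 0.538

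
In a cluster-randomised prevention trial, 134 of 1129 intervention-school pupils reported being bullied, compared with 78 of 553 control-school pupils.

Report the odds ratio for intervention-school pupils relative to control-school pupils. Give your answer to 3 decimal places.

odds, intervention-school pupils = 134/995 = 0.1347
odds, control-school pupils = 78/475 = 0.1642
OR = 0.1347 / 0.1642 = 0.820

OR: 0.820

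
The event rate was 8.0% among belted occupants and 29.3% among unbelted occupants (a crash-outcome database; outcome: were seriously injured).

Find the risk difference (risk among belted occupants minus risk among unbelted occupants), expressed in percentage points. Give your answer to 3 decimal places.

RD: -21.300

risk difference = 0.0800 − 0.2930 = -0.2130 → -21.300 percentage points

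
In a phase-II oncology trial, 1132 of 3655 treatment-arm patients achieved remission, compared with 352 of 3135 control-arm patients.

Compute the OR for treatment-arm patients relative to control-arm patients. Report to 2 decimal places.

OR = (1132 × 2783) / (2523 × 352) = 3150356/888096 ≈ 3.55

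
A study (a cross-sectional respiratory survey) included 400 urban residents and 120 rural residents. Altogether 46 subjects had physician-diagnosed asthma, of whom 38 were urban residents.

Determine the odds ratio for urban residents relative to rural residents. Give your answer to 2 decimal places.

OR = 1.47

urban residents without the outcome: 400 − 38 = 362
rural residents with the outcome: 46 − 38 = 8
rural residents without the outcome: 120 − 8 = 112
OR = (38 × 112) / (362 × 8) = 4256/2896 ≈ 1.47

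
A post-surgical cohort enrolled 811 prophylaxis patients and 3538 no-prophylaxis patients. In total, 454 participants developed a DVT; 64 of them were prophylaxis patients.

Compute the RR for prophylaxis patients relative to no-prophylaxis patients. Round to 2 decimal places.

RR: 0.72

prophylaxis patients without the outcome: 811 − 64 = 747
no-prophylaxis patients with the outcome: 454 − 64 = 390
no-prophylaxis patients without the outcome: 3538 − 390 = 3148
risk, prophylaxis patients = 64/811 = 0.0789
risk, no-prophylaxis patients = 390/3538 = 0.1102
RR = 0.0789 / 0.1102 = 0.72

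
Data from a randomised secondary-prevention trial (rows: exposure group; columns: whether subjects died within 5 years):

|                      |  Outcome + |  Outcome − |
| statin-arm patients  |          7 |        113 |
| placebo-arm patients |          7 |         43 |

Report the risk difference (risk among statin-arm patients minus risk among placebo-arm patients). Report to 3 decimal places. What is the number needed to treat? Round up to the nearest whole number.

risk, statin-arm patients = 7/120 = 0.0583
risk, placebo-arm patients = 7/50 = 0.1400
risk difference = 0.0583 − 0.1400 = -0.082
absolute risk difference = 0.081667
1 / 0.081667 = 12.245 → round up → 13

RD = -0.082; NNT = 13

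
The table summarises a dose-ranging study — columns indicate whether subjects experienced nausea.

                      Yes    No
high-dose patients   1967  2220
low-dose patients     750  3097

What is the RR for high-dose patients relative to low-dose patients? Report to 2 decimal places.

2.41

risk, high-dose patients = 1967/4187 = 0.4698
risk, low-dose patients = 750/3847 = 0.1950
RR = 0.4698 / 0.1950 = 2.41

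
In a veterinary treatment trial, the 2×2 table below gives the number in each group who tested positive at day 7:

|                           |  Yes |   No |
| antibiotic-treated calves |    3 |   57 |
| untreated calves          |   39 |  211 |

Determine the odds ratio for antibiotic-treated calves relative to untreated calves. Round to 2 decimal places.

odds, antibiotic-treated calves = 3/57 = 0.0526
odds, untreated calves = 39/211 = 0.1848
OR = 0.0526 / 0.1848 = 0.28

OR: 0.28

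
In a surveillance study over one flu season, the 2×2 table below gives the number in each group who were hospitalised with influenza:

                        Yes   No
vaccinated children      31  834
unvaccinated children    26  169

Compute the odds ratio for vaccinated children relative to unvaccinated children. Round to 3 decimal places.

0.242

odds, vaccinated children = 31/834 = 0.03717
odds, unvaccinated children = 26/169 = 0.15385
OR = 0.03717 / 0.15385 = 0.242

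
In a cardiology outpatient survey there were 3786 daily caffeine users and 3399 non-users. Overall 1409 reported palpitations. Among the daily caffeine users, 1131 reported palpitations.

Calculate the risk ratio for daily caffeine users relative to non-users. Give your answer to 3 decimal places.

3.652

daily caffeine users without the outcome: 3786 − 1131 = 2655
non-users with the outcome: 1409 − 1131 = 278
non-users without the outcome: 3399 − 278 = 3121
risk, daily caffeine users = 1131/3786 = 0.2987
risk, non-users = 278/3399 = 0.0818
RR = 0.2987 / 0.0818 = 3.652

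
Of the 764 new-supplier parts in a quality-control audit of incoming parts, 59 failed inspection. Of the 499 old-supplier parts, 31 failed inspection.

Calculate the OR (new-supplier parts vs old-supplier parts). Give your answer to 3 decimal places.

OR = (59 × 468) / (705 × 31) = 27612/21855 ≈ 1.263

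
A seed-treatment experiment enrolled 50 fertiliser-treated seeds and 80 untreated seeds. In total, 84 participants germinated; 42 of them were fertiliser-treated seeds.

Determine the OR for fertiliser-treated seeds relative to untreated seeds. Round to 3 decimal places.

fertiliser-treated seeds without the outcome: 50 − 42 = 8
untreated seeds with the outcome: 84 − 42 = 42
untreated seeds without the outcome: 80 − 42 = 38
odds, fertiliser-treated seeds = 42/8 = 5.2500
odds, untreated seeds = 42/38 = 1.1053
OR = 5.2500 / 1.1053 = 4.750

4.750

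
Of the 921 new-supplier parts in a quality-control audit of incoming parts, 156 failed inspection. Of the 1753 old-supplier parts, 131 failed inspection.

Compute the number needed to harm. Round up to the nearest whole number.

NNH = 11

risk, new-supplier parts = 156/921 = 0.169381
risk, old-supplier parts = 131/1753 = 0.074729
absolute risk difference = 0.094652
1 / 0.094652 = 10.565 → round up → 11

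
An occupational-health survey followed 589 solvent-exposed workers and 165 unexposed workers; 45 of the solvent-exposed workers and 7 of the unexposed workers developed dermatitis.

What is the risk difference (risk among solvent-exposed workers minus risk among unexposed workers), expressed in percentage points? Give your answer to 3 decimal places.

risk, solvent-exposed workers = 45/589 = 0.07640
risk, unexposed workers = 7/165 = 0.04242
risk difference = 0.07640 − 0.04242 = 0.03398 → 3.398 percentage points

RD = 3.398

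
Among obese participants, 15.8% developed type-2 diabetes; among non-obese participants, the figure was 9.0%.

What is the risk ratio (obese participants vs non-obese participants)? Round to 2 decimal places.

RR = 0.1580 / 0.0900 = 1.76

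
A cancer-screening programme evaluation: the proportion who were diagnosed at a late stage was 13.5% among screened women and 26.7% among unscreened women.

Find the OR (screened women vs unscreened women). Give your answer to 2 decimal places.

OR ≈ 0.43

odds, screened women = 0.1350/0.8650 = 0.1561
odds, unscreened women = 0.2670/0.7330 = 0.3643
OR = 0.1561 / 0.3643 = 0.43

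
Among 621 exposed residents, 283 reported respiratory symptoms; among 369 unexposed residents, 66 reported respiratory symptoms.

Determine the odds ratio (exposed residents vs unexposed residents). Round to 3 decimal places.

odds, exposed residents = 283/338 = 0.8373
odds, unexposed residents = 66/303 = 0.2178
OR = 0.8373 / 0.2178 = 3.844

3.844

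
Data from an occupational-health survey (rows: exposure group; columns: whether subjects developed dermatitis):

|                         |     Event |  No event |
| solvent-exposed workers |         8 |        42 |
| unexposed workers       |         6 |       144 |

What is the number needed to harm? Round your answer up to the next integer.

NNH = 9

risk, solvent-exposed workers = 8/50 = 0.160000
risk, unexposed workers = 6/150 = 0.040000
absolute risk difference = 0.120000
1 / 0.120000 = 8.333 → round up → 9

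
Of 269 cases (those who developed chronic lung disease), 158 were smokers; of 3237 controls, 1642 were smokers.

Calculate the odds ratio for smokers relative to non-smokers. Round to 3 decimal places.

OR = (158 × 1595) / (1642 × 111) = 252010/182262 ≈ 1.383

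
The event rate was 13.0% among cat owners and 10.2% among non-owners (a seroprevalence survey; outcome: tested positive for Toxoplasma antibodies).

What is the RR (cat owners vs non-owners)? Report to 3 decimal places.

RR = 0.1300 / 0.1020 = 1.275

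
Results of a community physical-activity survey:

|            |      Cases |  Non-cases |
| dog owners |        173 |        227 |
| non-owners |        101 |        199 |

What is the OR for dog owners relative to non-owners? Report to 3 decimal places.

OR = (173 × 199) / (227 × 101) = 34427/22927 ≈ 1.502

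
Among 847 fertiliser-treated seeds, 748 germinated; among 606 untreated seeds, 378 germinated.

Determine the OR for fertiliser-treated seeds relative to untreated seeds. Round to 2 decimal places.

OR = (748 × 228) / (99 × 378) = 170544/37422 ≈ 4.56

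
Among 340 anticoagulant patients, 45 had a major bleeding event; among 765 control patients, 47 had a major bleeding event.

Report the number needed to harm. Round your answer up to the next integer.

NNH: 15

risk, anticoagulant patients = 45/340 = 0.132353
risk, control patients = 47/765 = 0.061438
absolute risk difference = 0.070915
1 / 0.070915 = 14.101 → round up → 15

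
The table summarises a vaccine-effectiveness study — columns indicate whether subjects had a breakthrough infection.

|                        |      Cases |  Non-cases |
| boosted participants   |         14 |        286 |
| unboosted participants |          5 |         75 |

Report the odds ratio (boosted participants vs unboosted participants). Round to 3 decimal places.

odds, boosted participants = 14/286 = 0.04895
odds, unboosted participants = 5/75 = 0.06667
OR = 0.04895 / 0.06667 = 0.734

OR: 0.734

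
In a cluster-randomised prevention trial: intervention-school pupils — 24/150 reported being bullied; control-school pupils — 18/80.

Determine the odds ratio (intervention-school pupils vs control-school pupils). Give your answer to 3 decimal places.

OR = (24 × 62) / (126 × 18) = 1488/2268 ≈ 0.656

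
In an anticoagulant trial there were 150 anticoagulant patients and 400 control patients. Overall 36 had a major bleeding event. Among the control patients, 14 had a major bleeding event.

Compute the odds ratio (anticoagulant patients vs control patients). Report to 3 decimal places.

4.739

anticoagulant patients with the outcome: 36 − 14 = 22
anticoagulant patients without the outcome: 150 − 22 = 128
control patients without the outcome: 400 − 14 = 386
OR = (22 × 386) / (128 × 14) = 8492/1792 ≈ 4.739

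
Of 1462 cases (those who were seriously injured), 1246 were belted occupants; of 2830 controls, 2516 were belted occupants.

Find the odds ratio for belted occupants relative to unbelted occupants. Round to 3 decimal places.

odds, belted occupants = 1246/2516 = 0.4952
odds, unbelted occupants = 216/314 = 0.6879
OR = 0.4952 / 0.6879 = 0.720

OR = 0.720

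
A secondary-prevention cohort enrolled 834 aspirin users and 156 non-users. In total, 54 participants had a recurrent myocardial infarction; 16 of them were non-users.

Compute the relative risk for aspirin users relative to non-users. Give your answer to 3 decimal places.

aspirin users with the outcome: 54 − 16 = 38
aspirin users without the outcome: 834 − 38 = 796
non-users without the outcome: 156 − 16 = 140
risk, aspirin users = 38/834 = 0.04556
risk, non-users = 16/156 = 0.10256
RR = 0.04556 / 0.10256 = 0.444

0.444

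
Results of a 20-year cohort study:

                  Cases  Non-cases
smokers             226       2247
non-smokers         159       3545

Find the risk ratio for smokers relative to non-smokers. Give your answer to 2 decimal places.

RR: 2.13

risk, smokers = 226/2473 = 0.09139
risk, non-smokers = 159/3704 = 0.04293
RR = 0.09139 / 0.04293 = 2.13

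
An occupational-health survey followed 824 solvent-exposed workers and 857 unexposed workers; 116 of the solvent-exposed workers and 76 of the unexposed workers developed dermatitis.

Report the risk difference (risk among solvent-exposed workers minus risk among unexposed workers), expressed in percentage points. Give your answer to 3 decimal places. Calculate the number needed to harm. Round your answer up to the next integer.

RD = 5.210; NNH = 20

risk, solvent-exposed workers = 116/824 = 0.1408
risk, unexposed workers = 76/857 = 0.0887
risk difference = 0.1408 − 0.0887 = 0.0521 → 5.210 percentage points
absolute risk difference = 0.052095
1 / 0.052095 = 19.196 → round up → 20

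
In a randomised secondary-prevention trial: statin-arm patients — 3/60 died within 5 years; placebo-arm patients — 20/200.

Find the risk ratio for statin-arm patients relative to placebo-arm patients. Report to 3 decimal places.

0.500

risk, statin-arm patients = 3/60 = 0.0500
risk, placebo-arm patients = 20/200 = 0.1000
RR = 0.0500 / 0.1000 = 0.500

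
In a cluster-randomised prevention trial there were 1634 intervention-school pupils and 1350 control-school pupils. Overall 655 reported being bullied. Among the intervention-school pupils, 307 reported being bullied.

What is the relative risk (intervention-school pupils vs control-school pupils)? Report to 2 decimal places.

RR = 0.73

intervention-school pupils without the outcome: 1634 − 307 = 1327
control-school pupils with the outcome: 655 − 307 = 348
control-school pupils without the outcome: 1350 − 348 = 1002
risk, intervention-school pupils = 307/1634 = 0.1879
risk, control-school pupils = 348/1350 = 0.2578
RR = 0.1879 / 0.2578 = 0.73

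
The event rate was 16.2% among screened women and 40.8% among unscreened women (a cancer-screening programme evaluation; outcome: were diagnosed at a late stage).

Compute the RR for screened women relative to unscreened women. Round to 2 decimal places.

RR = 0.1620 / 0.4080 = 0.40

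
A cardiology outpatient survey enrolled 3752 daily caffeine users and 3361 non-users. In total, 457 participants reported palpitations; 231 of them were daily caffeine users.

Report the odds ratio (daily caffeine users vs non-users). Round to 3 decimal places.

0.910

daily caffeine users without the outcome: 3752 − 231 = 3521
non-users with the outcome: 457 − 231 = 226
non-users without the outcome: 3361 − 226 = 3135
OR = (231 × 3135) / (3521 × 226) = 724185/795746 ≈ 0.910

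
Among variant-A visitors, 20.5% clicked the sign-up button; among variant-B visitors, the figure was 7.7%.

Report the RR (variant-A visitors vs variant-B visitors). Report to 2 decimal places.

RR = 0.2050 / 0.0770 = 2.66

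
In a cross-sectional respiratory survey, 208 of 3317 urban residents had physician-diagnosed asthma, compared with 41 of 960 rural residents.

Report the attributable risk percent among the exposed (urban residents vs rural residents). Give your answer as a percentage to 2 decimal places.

AR% = 31.89%

risk, urban residents = 208/3317 = 0.06271
risk, rural residents = 41/960 = 0.04271
AR% = (0.06271 − 0.04271) / 0.06271 = 0.3189 → 31.89%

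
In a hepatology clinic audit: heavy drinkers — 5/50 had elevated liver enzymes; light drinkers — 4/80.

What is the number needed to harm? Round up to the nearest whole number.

risk, heavy drinkers = 5/50 = 0.100000
risk, light drinkers = 4/80 = 0.050000
absolute risk difference = 0.050000
1 / 0.050000 = 20.000 → round up → 20

NNH = 20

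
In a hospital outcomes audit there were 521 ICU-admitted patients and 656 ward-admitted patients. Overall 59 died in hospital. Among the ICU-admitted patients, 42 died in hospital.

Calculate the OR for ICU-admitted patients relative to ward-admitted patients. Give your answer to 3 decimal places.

ICU-admitted patients without the outcome: 521 − 42 = 479
ward-admitted patients with the outcome: 59 − 42 = 17
ward-admitted patients without the outcome: 656 − 17 = 639
OR = (42 × 639) / (479 × 17) = 26838/8143 ≈ 3.296

OR ≈ 3.296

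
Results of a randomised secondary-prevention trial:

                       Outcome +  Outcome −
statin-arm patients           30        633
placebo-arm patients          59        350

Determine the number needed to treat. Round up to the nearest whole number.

NNT ≈ 11

risk, statin-arm patients = 30/663 = 0.045249
risk, placebo-arm patients = 59/409 = 0.144254
absolute risk difference = 0.099005
1 / 0.099005 = 10.100 → round up → 11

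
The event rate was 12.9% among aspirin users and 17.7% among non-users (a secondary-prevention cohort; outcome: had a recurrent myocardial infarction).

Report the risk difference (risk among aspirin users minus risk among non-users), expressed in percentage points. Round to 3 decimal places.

risk difference = 0.1290 − 0.1770 = -0.0480 → -4.800 percentage points

-4.800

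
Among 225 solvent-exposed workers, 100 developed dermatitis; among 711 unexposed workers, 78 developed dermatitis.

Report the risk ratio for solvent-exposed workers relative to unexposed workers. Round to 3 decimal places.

risk, solvent-exposed workers = 100/225 = 0.4444
risk, unexposed workers = 78/711 = 0.1097
RR = 0.4444 / 0.1097 = 4.051

RR: 4.051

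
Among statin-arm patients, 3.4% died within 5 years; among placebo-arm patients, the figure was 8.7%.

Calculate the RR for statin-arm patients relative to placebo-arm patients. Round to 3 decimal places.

RR = 0.03400 / 0.08700 = 0.391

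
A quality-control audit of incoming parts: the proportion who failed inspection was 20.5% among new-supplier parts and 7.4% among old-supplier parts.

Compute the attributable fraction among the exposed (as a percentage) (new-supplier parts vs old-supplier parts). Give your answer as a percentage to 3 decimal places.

AR% = (0.2050 − 0.0740) / 0.2050 = 0.6390 → 63.902%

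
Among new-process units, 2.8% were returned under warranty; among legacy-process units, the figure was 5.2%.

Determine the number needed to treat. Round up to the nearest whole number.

absolute risk difference = 0.024000
1 / 0.024000 = 41.667 → round up → 42

NNT = 42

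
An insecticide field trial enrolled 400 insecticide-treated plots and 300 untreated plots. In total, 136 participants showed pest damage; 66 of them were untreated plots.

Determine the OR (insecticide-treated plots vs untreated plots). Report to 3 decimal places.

OR: 0.752

insecticide-treated plots with the outcome: 136 − 66 = 70
insecticide-treated plots without the outcome: 400 − 70 = 330
untreated plots without the outcome: 300 − 66 = 234
OR = (70 × 234) / (330 × 66) = 16380/21780 ≈ 0.752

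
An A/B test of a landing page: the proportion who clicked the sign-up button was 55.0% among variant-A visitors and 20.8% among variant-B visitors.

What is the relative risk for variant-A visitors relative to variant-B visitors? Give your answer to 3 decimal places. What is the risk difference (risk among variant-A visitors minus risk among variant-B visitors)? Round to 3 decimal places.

RR = 0.5500 / 0.2080 = 2.644
risk difference = 0.5500 − 0.2080 = 0.342

RR = 2.644; RD = 0.342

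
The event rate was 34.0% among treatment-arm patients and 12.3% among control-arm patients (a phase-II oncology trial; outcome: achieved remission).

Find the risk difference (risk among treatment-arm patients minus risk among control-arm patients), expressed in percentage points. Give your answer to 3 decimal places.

RD: 21.700

risk difference = 0.3400 − 0.1230 = 0.2170 → 21.700 percentage points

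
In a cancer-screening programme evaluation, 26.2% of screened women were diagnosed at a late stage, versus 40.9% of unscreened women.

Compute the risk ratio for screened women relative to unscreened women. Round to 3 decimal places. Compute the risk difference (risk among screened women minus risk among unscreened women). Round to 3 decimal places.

RR = 0.641; RD = -0.147

RR = 0.2620 / 0.4090 = 0.641
risk difference = 0.2620 − 0.4090 = -0.147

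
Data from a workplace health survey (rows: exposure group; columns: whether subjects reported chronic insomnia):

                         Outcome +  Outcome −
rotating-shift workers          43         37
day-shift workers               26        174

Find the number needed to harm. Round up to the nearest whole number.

risk, rotating-shift workers = 43/80 = 0.537500
risk, day-shift workers = 26/200 = 0.130000
absolute risk difference = 0.407500
1 / 0.407500 = 2.454 → round up → 3

3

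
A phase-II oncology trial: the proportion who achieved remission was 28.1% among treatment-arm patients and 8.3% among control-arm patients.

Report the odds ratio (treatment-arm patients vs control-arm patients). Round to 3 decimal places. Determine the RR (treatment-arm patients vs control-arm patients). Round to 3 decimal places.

OR = 4.318; RR = 3.386

odds, treatment-arm patients = 0.2810/0.7190 = 0.3908
odds, control-arm patients = 0.0830/0.9170 = 0.0905
OR = 0.3908 / 0.0905 = 4.318
RR = 0.2810 / 0.0830 = 3.386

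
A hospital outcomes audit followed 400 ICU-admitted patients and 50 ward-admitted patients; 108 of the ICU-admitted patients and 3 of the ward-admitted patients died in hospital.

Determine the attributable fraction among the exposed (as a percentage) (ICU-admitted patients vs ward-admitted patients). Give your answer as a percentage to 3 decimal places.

risk, ICU-admitted patients = 108/400 = 0.2700
risk, ward-admitted patients = 3/50 = 0.0600
AR% = (0.2700 − 0.0600) / 0.2700 = 0.7778 → 77.778%

AR%: 77.778%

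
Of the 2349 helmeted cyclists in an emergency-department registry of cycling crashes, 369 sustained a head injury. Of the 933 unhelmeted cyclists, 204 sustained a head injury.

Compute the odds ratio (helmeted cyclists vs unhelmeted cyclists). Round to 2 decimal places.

odds, helmeted cyclists = 369/1980 = 0.1864
odds, unhelmeted cyclists = 204/729 = 0.2798
OR = 0.1864 / 0.2798 = 0.67

0.67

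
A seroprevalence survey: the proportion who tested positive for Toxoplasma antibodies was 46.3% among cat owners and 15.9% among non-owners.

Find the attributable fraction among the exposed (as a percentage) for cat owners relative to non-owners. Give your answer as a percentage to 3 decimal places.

AR% = (0.4630 − 0.1590) / 0.4630 = 0.6566 → 65.659%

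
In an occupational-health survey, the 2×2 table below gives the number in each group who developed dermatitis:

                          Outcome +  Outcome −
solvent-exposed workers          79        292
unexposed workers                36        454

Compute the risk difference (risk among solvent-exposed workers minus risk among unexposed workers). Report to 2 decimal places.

RD = 0.14

risk, solvent-exposed workers = 79/371 = 0.2129
risk, unexposed workers = 36/490 = 0.0735
risk difference = 0.2129 − 0.0735 = 0.14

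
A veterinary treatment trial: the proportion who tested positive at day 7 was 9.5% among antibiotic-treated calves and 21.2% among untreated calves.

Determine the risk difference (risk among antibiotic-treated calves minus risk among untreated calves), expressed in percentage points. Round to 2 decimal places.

-11.70

risk difference = 0.0950 − 0.2120 = -0.1170 → -11.70 percentage points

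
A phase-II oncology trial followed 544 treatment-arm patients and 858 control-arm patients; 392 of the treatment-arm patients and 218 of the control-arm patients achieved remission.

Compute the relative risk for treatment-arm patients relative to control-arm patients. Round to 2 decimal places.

RR: 2.84

risk, treatment-arm patients = 392/544 = 0.7206
risk, control-arm patients = 218/858 = 0.2541
RR = 0.7206 / 0.2541 = 2.84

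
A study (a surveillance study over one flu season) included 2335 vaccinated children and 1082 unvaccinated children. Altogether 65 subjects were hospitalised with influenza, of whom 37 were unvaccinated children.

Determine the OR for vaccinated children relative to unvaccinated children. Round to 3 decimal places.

0.343

vaccinated children with the outcome: 65 − 37 = 28
vaccinated children without the outcome: 2335 − 28 = 2307
unvaccinated children without the outcome: 1082 − 37 = 1045
odds, vaccinated children = 28/2307 = 0.01214
odds, unvaccinated children = 37/1045 = 0.03541
OR = 0.01214 / 0.03541 = 0.343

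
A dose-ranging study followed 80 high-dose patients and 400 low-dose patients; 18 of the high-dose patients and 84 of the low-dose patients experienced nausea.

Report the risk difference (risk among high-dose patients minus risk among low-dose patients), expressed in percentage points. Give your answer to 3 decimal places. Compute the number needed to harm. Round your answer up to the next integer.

risk, high-dose patients = 18/80 = 0.2250
risk, low-dose patients = 84/400 = 0.2100
risk difference = 0.2250 − 0.2100 = 0.0150 → 1.500 percentage points
absolute risk difference = 0.015000
1 / 0.015000 = 66.667 → round up → 67

RD = 1.500; NNH = 67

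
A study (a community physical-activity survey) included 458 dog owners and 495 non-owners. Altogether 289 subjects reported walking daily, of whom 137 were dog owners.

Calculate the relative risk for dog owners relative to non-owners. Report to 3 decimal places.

dog owners without the outcome: 458 − 137 = 321
non-owners with the outcome: 289 − 137 = 152
non-owners without the outcome: 495 − 152 = 343
risk, dog owners = 137/458 = 0.2991
risk, non-owners = 152/495 = 0.3071
RR = 0.2991 / 0.3071 = 0.974

RR: 0.974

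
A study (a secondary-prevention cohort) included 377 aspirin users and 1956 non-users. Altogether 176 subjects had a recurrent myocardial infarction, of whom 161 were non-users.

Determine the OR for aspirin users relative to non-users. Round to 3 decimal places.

OR = 0.462

aspirin users with the outcome: 176 − 161 = 15
aspirin users without the outcome: 377 − 15 = 362
non-users without the outcome: 1956 − 161 = 1795
odds, aspirin users = 15/362 = 0.04144
odds, non-users = 161/1795 = 0.08969
OR = 0.04144 / 0.08969 = 0.462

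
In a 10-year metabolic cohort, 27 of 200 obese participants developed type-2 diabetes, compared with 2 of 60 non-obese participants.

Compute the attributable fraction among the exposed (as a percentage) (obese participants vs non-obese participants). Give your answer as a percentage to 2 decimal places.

75.31%

risk, obese participants = 27/200 = 0.13500
risk, non-obese participants = 2/60 = 0.03333
AR% = (0.13500 − 0.03333) / 0.13500 = 0.7531 → 75.31%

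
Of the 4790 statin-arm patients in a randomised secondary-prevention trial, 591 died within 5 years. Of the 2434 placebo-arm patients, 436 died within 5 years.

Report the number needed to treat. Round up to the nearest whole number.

NNT: 18

risk, statin-arm patients = 591/4790 = 0.123382
risk, placebo-arm patients = 436/2434 = 0.179129
absolute risk difference = 0.055747
1 / 0.055747 = 17.938 → round up → 18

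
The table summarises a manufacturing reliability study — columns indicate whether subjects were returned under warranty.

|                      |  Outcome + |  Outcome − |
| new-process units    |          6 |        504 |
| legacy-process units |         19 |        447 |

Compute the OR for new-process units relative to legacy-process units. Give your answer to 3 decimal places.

OR = (6 × 447) / (504 × 19) = 2682/9576 ≈ 0.280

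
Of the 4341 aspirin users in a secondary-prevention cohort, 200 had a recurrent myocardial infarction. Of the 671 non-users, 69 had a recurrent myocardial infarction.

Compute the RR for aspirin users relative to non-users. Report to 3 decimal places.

RR ≈ 0.448

risk, aspirin users = 200/4341 = 0.04607
risk, non-users = 69/671 = 0.10283
RR = 0.04607 / 0.10283 = 0.448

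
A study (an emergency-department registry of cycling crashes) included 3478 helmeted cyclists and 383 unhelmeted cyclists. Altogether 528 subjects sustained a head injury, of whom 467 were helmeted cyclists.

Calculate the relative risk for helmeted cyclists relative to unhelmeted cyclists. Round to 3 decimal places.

helmeted cyclists without the outcome: 3478 − 467 = 3011
unhelmeted cyclists with the outcome: 528 − 467 = 61
unhelmeted cyclists without the outcome: 383 − 61 = 322
risk, helmeted cyclists = 467/3478 = 0.1343
risk, unhelmeted cyclists = 61/383 = 0.1593
RR = 0.1343 / 0.1593 = 0.843

0.843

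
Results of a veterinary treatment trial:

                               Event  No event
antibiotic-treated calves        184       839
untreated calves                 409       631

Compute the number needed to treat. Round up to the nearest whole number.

risk, antibiotic-treated calves = 184/1023 = 0.179863
risk, untreated calves = 409/1040 = 0.393269
absolute risk difference = 0.213406
1 / 0.213406 = 4.686 → round up → 5

NNT: 5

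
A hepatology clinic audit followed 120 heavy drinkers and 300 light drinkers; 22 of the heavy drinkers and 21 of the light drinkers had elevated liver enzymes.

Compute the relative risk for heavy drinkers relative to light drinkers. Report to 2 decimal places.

risk, heavy drinkers = 22/120 = 0.1833
risk, light drinkers = 21/300 = 0.0700
RR = 0.1833 / 0.0700 = 2.62

RR ≈ 2.62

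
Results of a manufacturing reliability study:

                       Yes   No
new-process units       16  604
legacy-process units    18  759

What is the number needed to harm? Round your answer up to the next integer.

risk, new-process units = 16/620 = 0.025806
risk, legacy-process units = 18/777 = 0.023166
absolute risk difference = 0.002640
1 / 0.002640 = 378.788 → round up → 379

379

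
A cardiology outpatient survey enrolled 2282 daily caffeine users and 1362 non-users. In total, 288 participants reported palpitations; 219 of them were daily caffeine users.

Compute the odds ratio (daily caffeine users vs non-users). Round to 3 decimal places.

daily caffeine users without the outcome: 2282 − 219 = 2063
non-users with the outcome: 288 − 219 = 69
non-users without the outcome: 1362 − 69 = 1293
odds, daily caffeine users = 219/2063 = 0.1062
odds, non-users = 69/1293 = 0.0534
OR = 0.1062 / 0.0534 = 1.989

1.989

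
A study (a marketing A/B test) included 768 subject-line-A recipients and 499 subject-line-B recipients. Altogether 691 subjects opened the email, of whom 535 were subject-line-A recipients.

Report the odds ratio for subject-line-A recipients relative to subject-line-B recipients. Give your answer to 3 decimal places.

subject-line-A recipients without the outcome: 768 − 535 = 233
subject-line-B recipients with the outcome: 691 − 535 = 156
subject-line-B recipients without the outcome: 499 − 156 = 343
odds, subject-line-A recipients = 535/233 = 2.2961
odds, subject-line-B recipients = 156/343 = 0.4548
OR = 2.2961 / 0.4548 = 5.049

OR = 5.049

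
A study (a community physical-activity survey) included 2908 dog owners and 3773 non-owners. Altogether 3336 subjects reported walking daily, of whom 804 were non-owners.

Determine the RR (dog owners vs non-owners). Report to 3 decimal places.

RR = 4.086

dog owners with the outcome: 3336 − 804 = 2532
dog owners without the outcome: 2908 − 2532 = 376
non-owners without the outcome: 3773 − 804 = 2969
risk, dog owners = 2532/2908 = 0.8707
risk, non-owners = 804/3773 = 0.2131
RR = 0.8707 / 0.2131 = 4.086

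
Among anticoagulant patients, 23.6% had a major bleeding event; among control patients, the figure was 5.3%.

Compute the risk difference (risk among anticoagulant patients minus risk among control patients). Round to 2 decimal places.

risk difference = 0.2360 − 0.0530 = 0.18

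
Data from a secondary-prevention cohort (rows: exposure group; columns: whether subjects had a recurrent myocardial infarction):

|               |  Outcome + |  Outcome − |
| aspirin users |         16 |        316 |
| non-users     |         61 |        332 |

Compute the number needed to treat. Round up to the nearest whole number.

10

risk, aspirin users = 16/332 = 0.048193
risk, non-users = 61/393 = 0.155216
absolute risk difference = 0.107024
1 / 0.107024 = 9.344 → round up → 10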